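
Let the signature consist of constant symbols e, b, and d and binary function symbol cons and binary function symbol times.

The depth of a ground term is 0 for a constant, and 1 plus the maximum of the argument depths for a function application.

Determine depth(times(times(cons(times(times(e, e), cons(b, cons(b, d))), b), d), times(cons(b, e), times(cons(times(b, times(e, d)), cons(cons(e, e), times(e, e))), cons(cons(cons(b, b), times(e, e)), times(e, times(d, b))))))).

6

depth(times(e, e)) = 1 + max(0, 0) = 1
depth(cons(b, d)) = 1 + max(0, 0) = 1
depth(cons(b, cons(b, d))) = 1 + max(0, 1) = 2
depth(times(times(e, e), cons(b, cons(b, d)))) = 1 + max(1, 2) = 3
depth(cons(times(times(e, e), cons(b, cons(b, d))), b)) = 1 + max(3, 0) = 4
depth(times(cons(times(times(e, e), cons(b, cons(b, d))), b), d)) = 1 + max(4, 0) = 5
depth(cons(b, e)) = 1 + max(0, 0) = 1
depth(times(e, d)) = 1 + max(0, 0) = 1
depth(times(b, times(e, d))) = 1 + max(0, 1) = 2
depth(cons(e, e)) = 1 + max(0, 0) = 1
depth(cons(cons(e, e), times(e, e))) = 1 + max(1, 1) = 2
depth(cons(times(b, times(e, d)), cons(cons(e, e), times(e, e)))) = 1 + max(2, 2) = 3
depth(cons(b, b)) = 1 + max(0, 0) = 1
depth(cons(cons(b, b), times(e, e))) = 1 + max(1, 1) = 2
depth(times(d, b)) = 1 + max(0, 0) = 1
depth(times(e, times(d, b))) = 1 + max(0, 1) = 2
depth(cons(cons(cons(b, b), times(e, e)), times(e, times(d, b)))) = 1 + max(2, 2) = 3
depth(times(cons(times(b, times(e, d)), cons(cons(e, e), times(e, e))), cons(cons(cons(b, b), times(e, e)), times(e, times(d, b))))) = 1 + max(3, 3) = 4
depth(times(cons(b, e), times(cons(times(b, times(e, d)), cons(cons(e, e), times(e, e))), cons(cons(cons(b, b), times(e, e)), times(e, times(d, b)))))) = 1 + max(1, 4) = 5
depth(times(times(cons(times(times(e, e), cons(b, cons(b, d))), b), d), times(cons(b, e), times(cons(times(b, times(e, d)), cons(cons(e, e), times(e, e))), cons(cons(cons(b, b), times(e, e)), times(e, times(d, b))))))) = 1 + max(5, 5) = 6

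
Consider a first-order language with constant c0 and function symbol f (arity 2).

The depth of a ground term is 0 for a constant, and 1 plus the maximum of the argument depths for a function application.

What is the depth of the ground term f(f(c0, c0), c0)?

depth(f(c0, c0)) = 1 + max(0, 0) = 1
depth(f(f(c0, c0), c0)) = 1 + max(1, 0) = 2

2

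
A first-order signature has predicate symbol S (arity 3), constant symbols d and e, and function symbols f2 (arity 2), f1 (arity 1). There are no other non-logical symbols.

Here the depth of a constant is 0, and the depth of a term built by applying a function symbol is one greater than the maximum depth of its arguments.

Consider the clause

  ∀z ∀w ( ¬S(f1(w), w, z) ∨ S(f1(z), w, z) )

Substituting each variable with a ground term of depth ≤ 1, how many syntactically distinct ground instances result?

64

Ground terms of depth ≤ 1:
  Write N_k for the number of ground terms of depth ≤ k. A term of depth ≤ k is either a constant or a function symbol applied to arguments of depth ≤ k−1, so N_k = 2 + N_{k-1}^2 + N_{k-1}.
  N_0 = 2
  N_1 = 2 + 2^2 + 2 = 8
  Explicitly: d, e, f2(d, d), f2(d, e), f2(e, d), f2(e, e), f1(d), f1(e).
So there are 8 ground terms available for substitution.
There are 2 variables to instantiate (z, w), each occurring in at least one literal, so different choices give different ground instances.
Number of ground instances = 8^2 = 64.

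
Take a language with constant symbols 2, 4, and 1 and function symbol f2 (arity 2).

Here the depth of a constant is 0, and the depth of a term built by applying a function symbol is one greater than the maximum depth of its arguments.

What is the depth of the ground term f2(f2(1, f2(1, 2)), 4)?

depth(f2(1, 2)) = 1 + max(0, 0) = 1
depth(f2(1, f2(1, 2))) = 1 + max(0, 1) = 2
depth(f2(f2(1, f2(1, 2)), 4)) = 1 + max(2, 0) = 3

3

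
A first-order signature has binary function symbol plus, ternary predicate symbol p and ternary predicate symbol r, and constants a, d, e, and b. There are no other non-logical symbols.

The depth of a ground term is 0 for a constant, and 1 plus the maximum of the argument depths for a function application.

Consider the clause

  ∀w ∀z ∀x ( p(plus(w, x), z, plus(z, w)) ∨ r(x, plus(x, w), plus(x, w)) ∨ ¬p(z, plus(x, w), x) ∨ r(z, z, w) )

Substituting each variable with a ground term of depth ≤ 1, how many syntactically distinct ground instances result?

Ground terms of depth ≤ 1:
  Let N_k count ground terms of depth at most k. Each non-constant term of depth ≤ k is some function symbol applied to depth-≤(k−1) arguments, giving N_k = 4 + N_{k-1}^2.
  N_0 = 4
  N_1 = 4 + 4^2 = 20
So there are 20 ground terms available for substitution.
There are 3 variables to instantiate (w, z, x), each occurring in at least one literal, so different choices give different ground instances.
Number of ground instances = 20^3 = 8000.

8000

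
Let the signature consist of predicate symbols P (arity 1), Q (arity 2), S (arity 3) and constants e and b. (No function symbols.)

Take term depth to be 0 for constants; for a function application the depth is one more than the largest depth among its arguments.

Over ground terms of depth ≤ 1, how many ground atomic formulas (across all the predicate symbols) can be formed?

First count ground terms of depth ≤ 1.
With no function symbols every ground term is a constant, so there are exactly 2 ground terms at every depth bound.
N_0 = 2
N_1 = 2
Explicitly: e, b.
So |H| = 2.
Each predicate of arity r yields |H|^r ground atoms (one per choice of an r-tuple from H):
  P: 2;  Q: 2^2 = 4;  S: 2^3 = 8
Total ground atoms: 2 + 4 + 8 = 14.

14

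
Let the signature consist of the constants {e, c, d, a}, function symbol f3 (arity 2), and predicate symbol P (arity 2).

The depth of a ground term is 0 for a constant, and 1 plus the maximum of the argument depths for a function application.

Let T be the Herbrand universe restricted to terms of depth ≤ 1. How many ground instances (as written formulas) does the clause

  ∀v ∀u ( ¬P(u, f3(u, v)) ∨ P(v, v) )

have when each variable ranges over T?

400

Ground terms of depth ≤ 1:
  If N_k denotes the number of depth-≤k ground terms, the 4 constants give N_0 = 4, and each function symbol of arity r contributes N_{k-1}^r new terms at level k: N_k = 4 + N_{k-1}^2.
  N_0 = 4
  N_1 = 4 + 4^2 = 20
So there are 20 ground terms available for substitution.
The body mentions every one of the 2 quantified variables; since ground terms form a free algebra, no two substitutions collapse to the same formula.
Number of ground instances = 20^2 = 400.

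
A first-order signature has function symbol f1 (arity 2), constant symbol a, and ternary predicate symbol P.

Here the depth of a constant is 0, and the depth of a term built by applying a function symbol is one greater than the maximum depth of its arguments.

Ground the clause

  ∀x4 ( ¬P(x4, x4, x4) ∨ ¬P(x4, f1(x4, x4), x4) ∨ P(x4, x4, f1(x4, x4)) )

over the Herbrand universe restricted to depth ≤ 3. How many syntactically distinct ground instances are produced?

26

Ground terms of depth ≤ 3:
  Let N_k = |{terms of depth ≤ k}|. Then N_0 = 1 and N_k = 1 + N_{k-1}^2 for k ≥ 1 (one summand per function symbol, arity giving the exponent).
  N_0 = 1
  N_1 = 1 + 1^2 = 2
  N_2 = 1 + 2^2 = 5
  N_3 = 1 + 5^2 = 26
So there are 26 ground terms available for substitution.
The variable x4 ranges independently over the available ground terms, and distinct assignments produce distinct instances.
Number of ground instances = 26.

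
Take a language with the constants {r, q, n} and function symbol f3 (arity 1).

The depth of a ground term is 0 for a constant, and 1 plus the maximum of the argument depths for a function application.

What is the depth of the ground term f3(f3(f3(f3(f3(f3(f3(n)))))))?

7

depth(f3(n)) = 1 + depth(n) = 1 + 0 = 1
depth(f3(f3(n))) = 1 + depth(f3(n)) = 1 + 1 = 2
depth(f3(f3(f3(n)))) = 1 + depth(f3(f3(n))) = 1 + 2 = 3
depth(f3(f3(f3(f3(n))))) = 1 + depth(f3(f3(f3(n)))) = 1 + 3 = 4
depth(f3(f3(f3(f3(f3(n)))))) = 1 + depth(f3(f3(f3(f3(n))))) = 1 + 4 = 5
depth(f3(f3(f3(f3(f3(f3(n))))))) = 1 + depth(f3(f3(f3(f3(f3(n)))))) = 1 + 5 = 6
depth(f3(f3(f3(f3(f3(f3(f3(n)))))))) = 1 + depth(f3(f3(f3(f3(f3(f3(n))))))) = 1 + 6 = 7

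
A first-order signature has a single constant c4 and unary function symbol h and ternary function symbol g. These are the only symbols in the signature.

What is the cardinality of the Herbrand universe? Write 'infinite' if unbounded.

The signature has at least one function symbol (h, arity 1) and at least one constant (c4).
Iterating h gives infinitely many distinct ground terms: c4, h(c4), h(h(c4)), ...
So the Herbrand universe is infinite.

infinite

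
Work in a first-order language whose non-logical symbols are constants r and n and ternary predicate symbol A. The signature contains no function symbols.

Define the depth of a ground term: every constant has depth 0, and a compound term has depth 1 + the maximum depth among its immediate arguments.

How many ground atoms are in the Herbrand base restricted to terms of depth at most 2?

8

First count ground terms of depth ≤ 2.
With no function symbols every ground term is a constant, so there are exactly 2 ground terms at every depth bound.
N_0 = 2
N_1 = 2
N_2 = 2
So |H| = 2.
A ground atom is a predicate applied to a tuple of terms from H, so the count is the sum over predicates of |H|^arity:
  A: 2^3 = 8
Total ground atoms: 8.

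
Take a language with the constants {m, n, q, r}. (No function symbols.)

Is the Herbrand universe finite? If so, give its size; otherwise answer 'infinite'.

There are no function symbols, so every ground term is one of the 4 constants.
The Herbrand universe is {m, n, q, r}, which is finite with 4 elements.

4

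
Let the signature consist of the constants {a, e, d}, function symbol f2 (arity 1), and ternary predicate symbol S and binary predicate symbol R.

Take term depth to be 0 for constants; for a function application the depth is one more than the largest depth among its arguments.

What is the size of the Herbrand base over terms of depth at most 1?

252

First count ground terms of depth ≤ 1.
If N_k denotes the number of depth-≤k ground terms, the 3 constants give N_0 = 3, and each function symbol of arity r contributes N_{k-1}^r new terms at level k: N_k = 3 + N_{k-1}.
N_0 = 3
N_1 = 3 + 3 = 6
Explicitly: a, e, d, f2(a), f2(e), f2(d).
So |H| = 6.
Ground atoms are formed by filling each argument slot of a predicate with a term from H, so an r-ary predicate gives |H|^r atoms:
  S: 6^3 = 216;  R: 6^2 = 36
Total ground atoms: 216 + 36 = 252.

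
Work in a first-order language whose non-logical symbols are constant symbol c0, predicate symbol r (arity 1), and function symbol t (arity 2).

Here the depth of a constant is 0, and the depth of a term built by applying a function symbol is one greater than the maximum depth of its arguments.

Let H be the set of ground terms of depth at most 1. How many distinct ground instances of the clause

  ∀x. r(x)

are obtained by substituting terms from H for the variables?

2

Ground terms of depth ≤ 1:
  If N_k denotes the number of depth-≤k ground terms, the 1 constant gives N_0 = 1, and each function symbol of arity r contributes N_{k-1}^r new terms at level k: N_k = 1 + N_{k-1}^2.
  N_0 = 1
  N_1 = 1 + 1^2 = 2
  Explicitly: c0, t(c0, c0).
So there are 2 ground terms available for substitution.
The body mentions the single quantified variable x; since ground terms form a free algebra, no two substitutions collapse to the same formula.
Number of ground instances = 2.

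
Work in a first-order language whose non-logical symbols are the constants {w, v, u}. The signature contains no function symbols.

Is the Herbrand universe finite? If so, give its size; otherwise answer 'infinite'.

There are no function symbols, so every ground term is one of the 3 constants.
The Herbrand universe is {w, v, u}, which is finite with 3 elements.

3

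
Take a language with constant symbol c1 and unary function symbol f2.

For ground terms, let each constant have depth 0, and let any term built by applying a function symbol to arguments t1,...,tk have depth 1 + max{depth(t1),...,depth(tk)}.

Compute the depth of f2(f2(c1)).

depth(f2(c1)) = 1 + depth(c1) = 1 + 0 = 1
depth(f2(f2(c1))) = 1 + depth(f2(c1)) = 1 + 1 = 2

2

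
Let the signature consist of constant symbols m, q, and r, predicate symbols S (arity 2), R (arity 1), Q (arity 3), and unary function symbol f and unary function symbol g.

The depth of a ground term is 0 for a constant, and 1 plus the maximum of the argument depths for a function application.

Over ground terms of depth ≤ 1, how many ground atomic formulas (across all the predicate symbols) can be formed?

First count ground terms of depth ≤ 1.
Let N_k = |{terms of depth ≤ k}|. Then N_0 = 3 and N_k = 3 + N_{k-1} + N_{k-1} for k ≥ 1 (one summand per function symbol, arity giving the exponent).
N_0 = 3
N_1 = 3 + 3 + 3 = 9
Explicitly: m, q, r, f(m), f(q), f(r), g(m), g(q), g(r).
So |H| = 9.
For each predicate symbol, the number of ground atoms is |H| raised to its arity; summing:
  S: 9^2 = 81;  R: 9;  Q: 9^3 = 729
Total ground atoms: 81 + 9 + 729 = 819.

819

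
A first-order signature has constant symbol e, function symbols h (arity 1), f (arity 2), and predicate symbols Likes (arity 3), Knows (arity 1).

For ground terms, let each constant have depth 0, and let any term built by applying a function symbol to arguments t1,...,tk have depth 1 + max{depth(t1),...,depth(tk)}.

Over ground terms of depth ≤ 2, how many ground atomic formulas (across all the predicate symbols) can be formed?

2210

First count ground terms of depth ≤ 2.
Write N_k for the number of ground terms of depth ≤ k. A term of depth ≤ k is either a constant or a function symbol applied to arguments of depth ≤ k−1, so N_k = 1 + N_{k-1} + N_{k-1}^2.
N_0 = 1
N_1 = 1 + 1 + 1^2 = 3
N_2 = 1 + 3 + 3^2 = 13
So |H| = 13.
Each predicate of arity r yields |H|^r ground atoms (one per choice of an r-tuple from H):
  Likes: 13^3 = 2197;  Knows: 13
Total ground atoms: 2197 + 13 = 2210.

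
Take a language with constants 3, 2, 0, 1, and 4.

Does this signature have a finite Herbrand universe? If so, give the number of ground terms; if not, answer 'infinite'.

5

There are no function symbols, so every ground term is one of the 5 constants.
The Herbrand universe is {3, 2, 0, 1, 4}, which is finite with 5 elements.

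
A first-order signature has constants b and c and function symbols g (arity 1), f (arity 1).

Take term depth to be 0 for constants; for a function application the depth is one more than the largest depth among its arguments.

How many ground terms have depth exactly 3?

Write N_k for the number of ground terms of depth ≤ k. A term of depth ≤ k is either a constant or a function symbol applied to arguments of depth ≤ k−1, so N_k = 2 + N_{k-1} + N_{k-1}.
N_0 = 2
N_1 = 2 + 2 + 2 = 6
N_2 = 2 + 6 + 6 = 14
N_3 = 2 + 14 + 14 = 30
Terms of depth exactly 3: N_3 − N_2 = 30 − 14 = 16.

16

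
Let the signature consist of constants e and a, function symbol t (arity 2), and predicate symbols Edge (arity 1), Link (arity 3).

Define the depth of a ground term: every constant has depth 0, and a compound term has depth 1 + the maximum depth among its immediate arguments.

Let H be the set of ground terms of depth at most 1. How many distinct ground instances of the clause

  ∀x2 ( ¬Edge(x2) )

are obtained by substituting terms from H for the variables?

Ground terms of depth ≤ 1:
  If N_k denotes the number of depth-≤k ground terms, the 2 constants give N_0 = 2, and each function symbol of arity r contributes N_{k-1}^r new terms at level k: N_k = 2 + N_{k-1}^2.
  N_0 = 2
  N_1 = 2 + 2^2 = 6
  Explicitly: e, a, t(e, e), t(e, a), t(a, e), t(a, a).
So there are 6 ground terms available for substitution.
The body mentions the single quantified variable x2; since ground terms form a free algebra, no two substitutions collapse to the same formula.
Number of ground instances = 6.

6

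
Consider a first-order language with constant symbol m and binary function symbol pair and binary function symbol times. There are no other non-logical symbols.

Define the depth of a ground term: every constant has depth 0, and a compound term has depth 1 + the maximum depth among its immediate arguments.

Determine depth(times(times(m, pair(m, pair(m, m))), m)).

4

depth(pair(m, m)) = 1 + max(0, 0) = 1
depth(pair(m, pair(m, m))) = 1 + max(0, 1) = 2
depth(times(m, pair(m, pair(m, m)))) = 1 + max(0, 2) = 3
depth(times(times(m, pair(m, pair(m, m))), m)) = 1 + max(3, 0) = 4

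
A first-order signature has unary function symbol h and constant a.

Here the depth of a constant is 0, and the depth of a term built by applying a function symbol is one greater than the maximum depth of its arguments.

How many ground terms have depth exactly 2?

Let N_k count ground terms of depth at most k. Each non-constant term of depth ≤ k is some function symbol applied to depth-≤(k−1) arguments, giving N_k = 1 + N_{k-1}.
N_0 = 1
N_1 = 1 + 1 = 2
N_2 = 1 + 2 = 3
Terms of depth exactly 2: N_2 − N_1 = 3 − 2 = 1.

1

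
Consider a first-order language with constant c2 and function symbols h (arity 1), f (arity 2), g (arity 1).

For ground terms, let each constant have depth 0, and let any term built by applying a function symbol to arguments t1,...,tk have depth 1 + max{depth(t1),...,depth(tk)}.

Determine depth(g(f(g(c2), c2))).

3

depth(g(c2)) = 1 + depth(c2) = 1 + 0 = 1
depth(f(g(c2), c2)) = 1 + max(1, 0) = 2
depth(g(f(g(c2), c2))) = 1 + depth(f(g(c2), c2)) = 1 + 2 = 3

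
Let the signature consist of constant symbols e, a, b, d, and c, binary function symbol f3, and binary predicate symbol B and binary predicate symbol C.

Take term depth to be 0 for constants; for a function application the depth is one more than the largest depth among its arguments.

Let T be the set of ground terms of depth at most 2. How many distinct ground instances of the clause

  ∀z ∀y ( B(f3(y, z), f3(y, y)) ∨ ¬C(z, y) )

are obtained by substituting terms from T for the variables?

Ground terms of depth ≤ 2:
  Let N_k = |{terms of depth ≤ k}|. Then N_0 = 5 and N_k = 5 + N_{k-1}^2 for k ≥ 1 (one summand per function symbol, arity giving the exponent).
  N_0 = 5
  N_1 = 5 + 5^2 = 30
  N_2 = 5 + 30^2 = 905
So there are 905 ground terms available for substitution.
There are 2 variables to instantiate (z, y), each occurring in at least one literal, so different choices give different ground instances.
Number of ground instances = 905^2 = 819025.

819025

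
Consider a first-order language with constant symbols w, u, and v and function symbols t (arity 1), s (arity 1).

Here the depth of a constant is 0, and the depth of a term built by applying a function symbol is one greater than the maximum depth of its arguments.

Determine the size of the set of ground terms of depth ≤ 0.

Write N_k for the number of ground terms of depth ≤ k. A term of depth ≤ k is either a constant or a function symbol applied to arguments of depth ≤ k−1, so N_k = 3 + N_{k-1} + N_{k-1}.
N_0 = 3

3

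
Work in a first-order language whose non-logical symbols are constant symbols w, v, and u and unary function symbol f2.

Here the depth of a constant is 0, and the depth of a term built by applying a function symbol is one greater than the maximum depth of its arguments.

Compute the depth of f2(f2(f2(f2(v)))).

depth(f2(v)) = 1 + depth(v) = 1 + 0 = 1
depth(f2(f2(v))) = 1 + depth(f2(v)) = 1 + 1 = 2
depth(f2(f2(f2(v)))) = 1 + depth(f2(f2(v))) = 1 + 2 = 3
depth(f2(f2(f2(f2(v))))) = 1 + depth(f2(f2(f2(v)))) = 1 + 3 = 4

4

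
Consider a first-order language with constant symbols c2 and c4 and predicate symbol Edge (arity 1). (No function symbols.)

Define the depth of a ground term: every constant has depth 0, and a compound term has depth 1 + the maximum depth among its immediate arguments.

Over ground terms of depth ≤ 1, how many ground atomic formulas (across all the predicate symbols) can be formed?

2

First count ground terms of depth ≤ 1.
With no function symbols every ground term is a constant, so there are exactly 2 ground terms at every depth bound.
N_0 = 2
N_1 = 2
Explicitly: c2, c4.
So |H| = 2.
Each predicate of arity r yields |H|^r ground atoms (one per choice of an r-tuple from H):
  Edge: 2
Total ground atoms: 2.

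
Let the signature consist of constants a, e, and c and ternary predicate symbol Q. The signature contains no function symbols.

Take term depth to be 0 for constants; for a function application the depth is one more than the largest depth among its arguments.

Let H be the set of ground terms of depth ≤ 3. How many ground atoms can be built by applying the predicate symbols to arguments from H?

27

First count ground terms of depth ≤ 3.
With no function symbols every ground term is a constant, so there are exactly 3 ground terms at every depth bound.
N_0 = 3
N_1 = 3
N_2 = 3
N_3 = 3
So |H| = 3.
A ground atom is a predicate applied to a tuple of terms from H, so the count is the sum over predicates of |H|^arity:
  Q: 3^3 = 27
Total ground atoms: 27.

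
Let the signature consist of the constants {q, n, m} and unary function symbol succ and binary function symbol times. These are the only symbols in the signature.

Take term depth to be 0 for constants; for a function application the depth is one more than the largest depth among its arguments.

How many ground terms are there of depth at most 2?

Let N_k = |{terms of depth ≤ k}|. Then N_0 = 3 and N_k = 3 + N_{k-1} + N_{k-1}^2 for k ≥ 1 (one summand per function symbol, arity giving the exponent).
N_0 = 3
N_1 = 3 + 3 + 3^2 = 15
N_2 = 3 + 15 + 15^2 = 243

243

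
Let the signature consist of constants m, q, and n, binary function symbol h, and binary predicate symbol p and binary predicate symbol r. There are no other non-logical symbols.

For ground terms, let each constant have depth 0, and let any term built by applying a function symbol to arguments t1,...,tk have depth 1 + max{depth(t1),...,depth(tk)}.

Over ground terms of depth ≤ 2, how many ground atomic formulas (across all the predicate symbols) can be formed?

43218

First count ground terms of depth ≤ 2.
If N_k denotes the number of depth-≤k ground terms, the 3 constants give N_0 = 3, and each function symbol of arity r contributes N_{k-1}^r new terms at level k: N_k = 3 + N_{k-1}^2.
N_0 = 3
N_1 = 3 + 3^2 = 12
N_2 = 3 + 12^2 = 147
So |H| = 147.
For each predicate symbol, the number of ground atoms is |H| raised to its arity; summing:
  p: 147^2 = 21609;  r: 147^2 = 21609
Total ground atoms: 21609 + 21609 = 43218.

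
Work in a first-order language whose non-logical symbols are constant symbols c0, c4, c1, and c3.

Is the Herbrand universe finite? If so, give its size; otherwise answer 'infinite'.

4

There are no function symbols, so every ground term is one of the 4 constants.
The Herbrand universe is {c0, c4, c1, c3}, which is finite with 4 elements.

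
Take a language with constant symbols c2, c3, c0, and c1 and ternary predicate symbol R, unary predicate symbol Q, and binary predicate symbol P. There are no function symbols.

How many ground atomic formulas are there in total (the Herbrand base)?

84

With no function symbols, the Herbrand universe is just the 4 constants.
Ground atoms per predicate: R: 4^3 = 64, Q: 4, P: 4^2 = 16.
Herbrand base size = 64 + 4 + 16 = 84.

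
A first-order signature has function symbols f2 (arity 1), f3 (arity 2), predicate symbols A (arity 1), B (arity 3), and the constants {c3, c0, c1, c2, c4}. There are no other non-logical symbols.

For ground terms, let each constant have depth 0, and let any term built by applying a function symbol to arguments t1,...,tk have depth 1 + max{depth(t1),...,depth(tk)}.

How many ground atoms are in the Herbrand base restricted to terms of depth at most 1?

42910

First count ground terms of depth ≤ 1.
Count level by level. With function symbols f2/1, f3/2, the terms of depth ≤ k are the 5 constants together with each function applied to depth-≤(k−1) tuples, so N_k = 5 + N_{k-1} + N_{k-1}^2.
N_0 = 5
N_1 = 5 + 5 + 5^2 = 35
So |H| = 35.
Ground atoms are formed by filling each argument slot of a predicate with a term from H, so an r-ary predicate gives |H|^r atoms:
  A: 35;  B: 35^3 = 42875
Total ground atoms: 35 + 42875 = 42910.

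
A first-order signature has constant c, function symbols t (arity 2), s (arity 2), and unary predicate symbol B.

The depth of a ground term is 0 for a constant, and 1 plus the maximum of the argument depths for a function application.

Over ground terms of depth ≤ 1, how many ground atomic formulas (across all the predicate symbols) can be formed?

3

First count ground terms of depth ≤ 1.
Let N_k = |{terms of depth ≤ k}|. Then N_0 = 1 and N_k = 1 + N_{k-1}^2 + N_{k-1}^2 for k ≥ 1 (one summand per function symbol, arity giving the exponent).
N_0 = 1
N_1 = 1 + 1^2 + 1^2 = 3
So |H| = 3.
For each predicate symbol, the number of ground atoms is |H| raised to its arity; summing:
  B: 3
Total ground atoms: 3.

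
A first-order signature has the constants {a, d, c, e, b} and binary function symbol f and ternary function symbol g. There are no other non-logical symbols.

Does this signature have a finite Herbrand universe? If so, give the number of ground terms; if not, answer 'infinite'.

infinite

The signature has at least one function symbol (f, arity 2) and at least one constant (a).
Iterating f gives infinitely many distinct ground terms: a, f(a, a), f(f(a, a), f(a, a)), ...
So the Herbrand universe is infinite.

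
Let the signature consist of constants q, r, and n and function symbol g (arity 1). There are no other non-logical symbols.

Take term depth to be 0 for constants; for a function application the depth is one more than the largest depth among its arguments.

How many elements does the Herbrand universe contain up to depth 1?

If N_k denotes the number of depth-≤k ground terms, the 3 constants give N_0 = 3, and each function symbol of arity r contributes N_{k-1}^r new terms at level k: N_k = 3 + N_{k-1}.
N_0 = 3
N_1 = 3 + 3 = 6

6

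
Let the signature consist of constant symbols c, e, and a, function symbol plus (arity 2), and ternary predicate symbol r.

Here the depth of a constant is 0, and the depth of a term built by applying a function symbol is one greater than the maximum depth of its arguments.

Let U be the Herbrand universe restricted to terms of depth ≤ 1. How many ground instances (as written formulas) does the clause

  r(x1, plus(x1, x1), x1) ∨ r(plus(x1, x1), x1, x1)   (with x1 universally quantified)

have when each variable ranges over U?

Ground terms of depth ≤ 1:
  Let N_k = |{terms of depth ≤ k}|. Then N_0 = 3 and N_k = 3 + N_{k-1}^2 for k ≥ 1 (one summand per function symbol, arity giving the exponent).
  N_0 = 3
  N_1 = 3 + 3^2 = 12
  Explicitly: c, e, a, plus(c, c), plus(c, e), plus(c, a), plus(e, c), plus(e, e), plus(e, a), plus(a, c), plus(a, e), plus(a, a).
So there are 12 ground terms available for substitution.
The body mentions the single quantified variable x1; since ground terms form a free algebra, no two substitutions collapse to the same formula.
Number of ground instances = 12.

12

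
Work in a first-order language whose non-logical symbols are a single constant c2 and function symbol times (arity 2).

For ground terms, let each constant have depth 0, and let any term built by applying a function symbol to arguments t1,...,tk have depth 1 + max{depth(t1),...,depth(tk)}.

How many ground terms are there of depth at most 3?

26

Count level by level. With function symbols times/2, the terms of depth ≤ k are the 1 constant together with each function applied to depth-≤(k−1) tuples, so N_k = 1 + N_{k-1}^2.
N_0 = 1
N_1 = 1 + 1^2 = 2
N_2 = 1 + 2^2 = 5
N_3 = 1 + 5^2 = 26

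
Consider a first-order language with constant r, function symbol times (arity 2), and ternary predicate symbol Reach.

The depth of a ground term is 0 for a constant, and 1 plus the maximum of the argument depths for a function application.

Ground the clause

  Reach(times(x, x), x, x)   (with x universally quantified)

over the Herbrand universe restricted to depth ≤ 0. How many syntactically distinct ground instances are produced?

Ground terms of depth ≤ 0:
  If N_k denotes the number of depth-≤k ground terms, the 1 constant gives N_0 = 1, and each function symbol of arity r contributes N_{k-1}^r new terms at level k: N_k = 1 + N_{k-1}^2.
  N_0 = 1
  Explicitly: r.
So there is exactly 1 ground term available for substitution.
The clause has 1 distinct variable (x), which appears in the body. In the free term algebra distinct substitutions yield syntactically distinct ground instances.
Number of ground instances = 1.

1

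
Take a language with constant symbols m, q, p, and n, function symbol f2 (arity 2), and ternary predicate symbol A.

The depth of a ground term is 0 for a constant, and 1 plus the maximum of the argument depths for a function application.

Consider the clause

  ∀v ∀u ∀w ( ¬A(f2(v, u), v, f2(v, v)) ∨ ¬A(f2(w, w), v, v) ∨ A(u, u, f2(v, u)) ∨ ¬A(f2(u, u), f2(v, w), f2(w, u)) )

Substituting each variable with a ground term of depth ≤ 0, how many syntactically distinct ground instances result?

Ground terms of depth ≤ 0:
  Count level by level. With function symbols f2/2, the terms of depth ≤ k are the 4 constants together with each function applied to depth-≤(k−1) tuples, so N_k = 4 + N_{k-1}^2.
  N_0 = 4
  Explicitly: m, q, p, n.
So there are 4 ground terms available for substitution.
The body mentions every one of the 3 quantified variables; since ground terms form a free algebra, no two substitutions collapse to the same formula.
Number of ground instances = 4^3 = 64.

64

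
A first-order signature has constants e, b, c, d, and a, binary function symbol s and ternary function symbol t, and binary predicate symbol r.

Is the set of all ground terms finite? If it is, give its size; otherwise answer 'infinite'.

infinite

The signature has at least one function symbol (s, arity 2) and at least one constant (e).
Iterating s gives infinitely many distinct ground terms: e, s(e, e), s(s(e, e), s(e, e)), ...
So the Herbrand universe is infinite.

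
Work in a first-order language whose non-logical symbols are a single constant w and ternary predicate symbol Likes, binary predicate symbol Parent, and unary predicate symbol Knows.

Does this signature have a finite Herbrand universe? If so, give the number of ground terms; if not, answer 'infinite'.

1

There are no function symbols, so the only ground term is the single constant.
The Herbrand universe is {w}, finite with 1 element.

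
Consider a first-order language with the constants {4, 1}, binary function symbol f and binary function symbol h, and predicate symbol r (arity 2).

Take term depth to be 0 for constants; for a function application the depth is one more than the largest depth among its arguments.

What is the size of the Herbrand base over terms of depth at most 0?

4

First count ground terms of depth ≤ 0.
Let N_k = |{terms of depth ≤ k}|. Then N_0 = 2 and N_k = 2 + N_{k-1}^2 + N_{k-1}^2 for k ≥ 1 (one summand per function symbol, arity giving the exponent).
N_0 = 2
Explicitly: 4, 1.
So |H| = 2.
For each predicate symbol, the number of ground atoms is |H| raised to its arity; summing:
  r: 2^2 = 4
Total ground atoms: 4.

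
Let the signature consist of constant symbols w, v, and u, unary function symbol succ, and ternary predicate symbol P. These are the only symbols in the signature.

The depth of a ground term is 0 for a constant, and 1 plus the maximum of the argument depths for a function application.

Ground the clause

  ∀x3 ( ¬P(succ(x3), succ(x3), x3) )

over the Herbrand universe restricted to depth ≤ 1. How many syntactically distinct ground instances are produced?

Ground terms of depth ≤ 1:
  Let N_k count ground terms of depth at most k. Each non-constant term of depth ≤ k is some function symbol applied to depth-≤(k−1) arguments, giving N_k = 3 + N_{k-1}.
  N_0 = 3
  N_1 = 3 + 3 = 6
So there are 6 ground terms available for substitution.
The body mentions the single quantified variable x3; since ground terms form a free algebra, no two substitutions collapse to the same formula.
Number of ground instances = 6.

6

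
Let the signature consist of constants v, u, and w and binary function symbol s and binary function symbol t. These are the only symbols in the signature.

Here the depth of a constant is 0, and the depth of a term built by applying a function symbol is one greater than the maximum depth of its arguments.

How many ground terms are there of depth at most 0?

3

Count level by level. With function symbols s/2, t/2, the terms of depth ≤ k are the 3 constants together with each function applied to depth-≤(k−1) tuples, so N_k = 3 + N_{k-1}^2 + N_{k-1}^2.
N_0 = 3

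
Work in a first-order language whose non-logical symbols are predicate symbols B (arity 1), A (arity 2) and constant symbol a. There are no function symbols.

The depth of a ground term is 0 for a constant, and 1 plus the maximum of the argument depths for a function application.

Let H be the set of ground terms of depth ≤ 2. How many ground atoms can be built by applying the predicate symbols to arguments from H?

First count ground terms of depth ≤ 2.
With no function symbols every ground term is a constant, so there is exactly 1 ground term at every depth bound.
N_0 = 1
N_1 = 1
N_2 = 1
So |H| = 1.
A ground atom is a predicate applied to a tuple of terms from H, so the count is the sum over predicates of |H|^arity:
  B: 1;  A: 1^2 = 1
Total ground atoms: 1 + 1 = 2.

2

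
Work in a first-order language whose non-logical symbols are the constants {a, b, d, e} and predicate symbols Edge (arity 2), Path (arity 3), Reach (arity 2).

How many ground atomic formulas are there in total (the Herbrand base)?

With no function symbols, the Herbrand universe is just the 4 constants.
Ground atoms per predicate: Edge: 4^2 = 16, Path: 4^3 = 64, Reach: 4^2 = 16.
Herbrand base size = 16 + 64 + 16 = 96.

96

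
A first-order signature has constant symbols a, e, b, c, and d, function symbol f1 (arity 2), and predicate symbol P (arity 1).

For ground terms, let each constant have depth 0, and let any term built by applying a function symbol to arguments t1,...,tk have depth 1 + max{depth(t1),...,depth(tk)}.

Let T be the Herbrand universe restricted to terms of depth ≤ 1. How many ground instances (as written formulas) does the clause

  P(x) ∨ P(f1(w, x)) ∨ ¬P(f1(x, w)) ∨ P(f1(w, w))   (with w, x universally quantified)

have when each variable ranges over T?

Ground terms of depth ≤ 1:
  If N_k denotes the number of depth-≤k ground terms, the 5 constants give N_0 = 5, and each function symbol of arity r contributes N_{k-1}^r new terms at level k: N_k = 5 + N_{k-1}^2.
  N_0 = 5
  N_1 = 5 + 5^2 = 30
So there are 30 ground terms available for substitution.
The clause has 2 distinct variables (w, x), each appearing in the body. In the free term algebra distinct substitutions yield syntactically distinct ground instances.
Number of ground instances = 30^2 = 900.

900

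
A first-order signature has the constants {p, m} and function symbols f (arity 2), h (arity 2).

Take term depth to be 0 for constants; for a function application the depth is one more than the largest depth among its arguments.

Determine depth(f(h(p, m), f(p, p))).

depth(h(p, m)) = 1 + max(0, 0) = 1
depth(f(p, p)) = 1 + max(0, 0) = 1
depth(f(h(p, m), f(p, p))) = 1 + max(1, 1) = 2

2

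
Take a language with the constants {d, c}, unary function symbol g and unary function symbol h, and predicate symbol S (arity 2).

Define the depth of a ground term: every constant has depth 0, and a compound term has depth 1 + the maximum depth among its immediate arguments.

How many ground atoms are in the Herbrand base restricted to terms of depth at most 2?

First count ground terms of depth ≤ 2.
Let N_k count ground terms of depth at most k. Each non-constant term of depth ≤ k is some function symbol applied to depth-≤(k−1) arguments, giving N_k = 2 + N_{k-1} + N_{k-1}.
N_0 = 2
N_1 = 2 + 2 + 2 = 6
N_2 = 2 + 6 + 6 = 14
So |H| = 14.
Each predicate of arity r yields |H|^r ground atoms (one per choice of an r-tuple from H):
  S: 14^2 = 196
Total ground atoms: 196.

196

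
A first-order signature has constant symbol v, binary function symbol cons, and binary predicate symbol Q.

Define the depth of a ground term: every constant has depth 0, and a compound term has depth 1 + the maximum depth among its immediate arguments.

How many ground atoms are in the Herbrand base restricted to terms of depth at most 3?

676

First count ground terms of depth ≤ 3.
Write N_k for the number of ground terms of depth ≤ k. A term of depth ≤ k is either a constant or a function symbol applied to arguments of depth ≤ k−1, so N_k = 1 + N_{k-1}^2.
N_0 = 1
N_1 = 1 + 1^2 = 2
N_2 = 1 + 2^2 = 5
N_3 = 1 + 5^2 = 26
So |H| = 26.
For each predicate symbol, the number of ground atoms is |H| raised to its arity; summing:
  Q: 26^2 = 676
Total ground atoms: 676.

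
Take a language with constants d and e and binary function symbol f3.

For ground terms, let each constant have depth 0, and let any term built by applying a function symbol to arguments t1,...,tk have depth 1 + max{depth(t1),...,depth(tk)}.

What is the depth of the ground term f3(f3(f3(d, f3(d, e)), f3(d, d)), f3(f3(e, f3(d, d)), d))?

depth(f3(d, e)) = 1 + max(0, 0) = 1
depth(f3(d, f3(d, e))) = 1 + max(0, 1) = 2
depth(f3(d, d)) = 1 + max(0, 0) = 1
depth(f3(f3(d, f3(d, e)), f3(d, d))) = 1 + max(2, 1) = 3
depth(f3(e, f3(d, d))) = 1 + max(0, 1) = 2
depth(f3(f3(e, f3(d, d)), d)) = 1 + max(2, 0) = 3
depth(f3(f3(f3(d, f3(d, e)), f3(d, d)), f3(f3(e, f3(d, d)), d))) = 1 + max(3, 3) = 4

4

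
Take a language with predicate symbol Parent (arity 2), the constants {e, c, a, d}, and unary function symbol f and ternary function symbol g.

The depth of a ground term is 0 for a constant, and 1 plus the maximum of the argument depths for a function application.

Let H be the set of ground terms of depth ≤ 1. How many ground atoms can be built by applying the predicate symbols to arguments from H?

First count ground terms of depth ≤ 1.
Let N_k = |{terms of depth ≤ k}|. Then N_0 = 4 and N_k = 4 + N_{k-1} + N_{k-1}^3 for k ≥ 1 (one summand per function symbol, arity giving the exponent).
N_0 = 4
N_1 = 4 + 4 + 4^3 = 72
So |H| = 72.
A ground atom is a predicate applied to a tuple of terms from H, so the count is the sum over predicates of |H|^arity:
  Parent: 72^2 = 5184
Total ground atoms: 5184.

5184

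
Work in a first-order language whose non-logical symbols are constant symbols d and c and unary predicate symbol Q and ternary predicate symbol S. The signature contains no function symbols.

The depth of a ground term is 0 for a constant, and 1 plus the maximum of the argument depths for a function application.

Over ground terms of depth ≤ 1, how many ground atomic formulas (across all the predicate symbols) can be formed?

First count ground terms of depth ≤ 1.
With no function symbols every ground term is a constant, so there are exactly 2 ground terms at every depth bound.
N_0 = 2
N_1 = 2
So |H| = 2.
Each predicate of arity r yields |H|^r ground atoms (one per choice of an r-tuple from H):
  Q: 2;  S: 2^3 = 8
Total ground atoms: 2 + 8 = 10.

10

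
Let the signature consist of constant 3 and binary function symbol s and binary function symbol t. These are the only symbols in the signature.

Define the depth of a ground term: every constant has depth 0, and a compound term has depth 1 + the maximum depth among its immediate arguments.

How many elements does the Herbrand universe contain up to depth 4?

If N_k denotes the number of depth-≤k ground terms, the 1 constant gives N_0 = 1, and each function symbol of arity r contributes N_{k-1}^r new terms at level k: N_k = 1 + N_{k-1}^2 + N_{k-1}^2.
N_0 = 1
N_1 = 1 + 1^2 + 1^2 = 3
N_2 = 1 + 3^2 + 3^2 = 19
N_3 = 1 + 19^2 + 19^2 = 723
N_4 = 1 + 723^2 + 723^2 = 1045459

1045459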